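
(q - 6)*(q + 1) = q^2 - 5*q - 6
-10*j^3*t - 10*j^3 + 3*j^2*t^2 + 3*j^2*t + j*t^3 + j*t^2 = (-2*j + t)*(5*j + t)*(j*t + j)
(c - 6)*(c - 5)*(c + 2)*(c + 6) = c^4 - 3*c^3 - 46*c^2 + 108*c + 360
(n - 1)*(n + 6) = n^2 + 5*n - 6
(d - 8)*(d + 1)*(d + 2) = d^3 - 5*d^2 - 22*d - 16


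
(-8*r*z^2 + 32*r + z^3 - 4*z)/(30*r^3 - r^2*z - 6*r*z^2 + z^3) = (-8*r*z^2 + 32*r + z^3 - 4*z)/(30*r^3 - r^2*z - 6*r*z^2 + z^3)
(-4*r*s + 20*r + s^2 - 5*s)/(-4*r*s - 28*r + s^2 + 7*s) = (s - 5)/(s + 7)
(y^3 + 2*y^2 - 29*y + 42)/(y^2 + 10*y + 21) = (y^2 - 5*y + 6)/(y + 3)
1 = 1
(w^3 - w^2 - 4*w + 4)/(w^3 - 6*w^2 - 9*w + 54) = (w^3 - w^2 - 4*w + 4)/(w^3 - 6*w^2 - 9*w + 54)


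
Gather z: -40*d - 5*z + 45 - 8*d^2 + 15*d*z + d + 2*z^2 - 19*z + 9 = -8*d^2 - 39*d + 2*z^2 + z*(15*d - 24) + 54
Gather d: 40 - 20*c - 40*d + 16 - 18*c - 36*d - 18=-38*c - 76*d + 38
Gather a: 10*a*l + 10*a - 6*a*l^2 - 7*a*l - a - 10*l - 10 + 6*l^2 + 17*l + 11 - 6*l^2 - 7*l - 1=a*(-6*l^2 + 3*l + 9)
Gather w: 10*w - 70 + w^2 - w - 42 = w^2 + 9*w - 112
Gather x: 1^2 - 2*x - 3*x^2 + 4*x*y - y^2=-3*x^2 + x*(4*y - 2) - y^2 + 1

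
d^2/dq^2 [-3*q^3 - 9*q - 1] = -18*q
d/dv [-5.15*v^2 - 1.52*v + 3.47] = -10.3*v - 1.52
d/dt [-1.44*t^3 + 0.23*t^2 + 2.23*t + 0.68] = -4.32*t^2 + 0.46*t + 2.23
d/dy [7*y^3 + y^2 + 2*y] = 21*y^2 + 2*y + 2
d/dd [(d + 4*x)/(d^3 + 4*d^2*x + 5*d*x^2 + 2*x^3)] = 2*(-d^2 - 7*d*x - 9*x^2)/(d^5 + 7*d^4*x + 19*d^3*x^2 + 25*d^2*x^3 + 16*d*x^4 + 4*x^5)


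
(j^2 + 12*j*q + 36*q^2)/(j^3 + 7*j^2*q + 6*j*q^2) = (j + 6*q)/(j*(j + q))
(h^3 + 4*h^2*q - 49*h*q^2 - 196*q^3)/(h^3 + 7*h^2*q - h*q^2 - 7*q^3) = (-h^2 + 3*h*q + 28*q^2)/(-h^2 + q^2)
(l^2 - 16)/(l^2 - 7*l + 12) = (l + 4)/(l - 3)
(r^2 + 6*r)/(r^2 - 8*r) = (r + 6)/(r - 8)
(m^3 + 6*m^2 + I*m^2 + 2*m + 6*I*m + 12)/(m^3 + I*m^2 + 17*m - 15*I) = (m^2 + 2*m*(3 + I) + 12*I)/(m^2 + 2*I*m + 15)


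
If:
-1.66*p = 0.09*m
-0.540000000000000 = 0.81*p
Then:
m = 12.30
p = -0.67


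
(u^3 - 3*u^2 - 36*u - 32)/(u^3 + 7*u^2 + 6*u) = (u^2 - 4*u - 32)/(u*(u + 6))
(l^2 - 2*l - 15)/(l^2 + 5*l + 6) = (l - 5)/(l + 2)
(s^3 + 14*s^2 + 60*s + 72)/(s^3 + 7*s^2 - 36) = (s^2 + 8*s + 12)/(s^2 + s - 6)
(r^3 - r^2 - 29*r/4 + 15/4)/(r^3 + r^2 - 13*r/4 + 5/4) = (r - 3)/(r - 1)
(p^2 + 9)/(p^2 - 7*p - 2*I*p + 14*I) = (p^2 + 9)/(p^2 - 7*p - 2*I*p + 14*I)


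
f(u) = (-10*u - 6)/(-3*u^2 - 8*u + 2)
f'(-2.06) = -3.67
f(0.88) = 2.01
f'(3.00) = -0.19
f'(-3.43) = -8.68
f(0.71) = 2.52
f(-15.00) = -0.26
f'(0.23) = -46075147.93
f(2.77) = 0.78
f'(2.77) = -0.21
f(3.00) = 0.73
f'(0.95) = -1.87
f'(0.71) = -4.03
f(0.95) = 1.87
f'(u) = (-10*u - 6)*(6*u + 8)/(-3*u^2 - 8*u + 2)^2 - 10/(-3*u^2 - 8*u + 2)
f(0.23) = -6384.62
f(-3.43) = -4.83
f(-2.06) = 2.54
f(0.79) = 2.24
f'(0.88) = -2.27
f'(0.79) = -3.00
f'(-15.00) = -0.02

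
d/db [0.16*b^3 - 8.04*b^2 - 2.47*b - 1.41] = 0.48*b^2 - 16.08*b - 2.47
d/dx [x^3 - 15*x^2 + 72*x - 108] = 3*x^2 - 30*x + 72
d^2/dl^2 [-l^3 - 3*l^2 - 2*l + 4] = -6*l - 6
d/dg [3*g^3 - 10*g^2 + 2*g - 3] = 9*g^2 - 20*g + 2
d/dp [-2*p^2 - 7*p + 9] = -4*p - 7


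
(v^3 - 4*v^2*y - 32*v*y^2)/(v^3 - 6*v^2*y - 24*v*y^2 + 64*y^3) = v/(v - 2*y)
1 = 1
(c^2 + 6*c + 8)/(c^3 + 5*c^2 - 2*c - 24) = (c + 2)/(c^2 + c - 6)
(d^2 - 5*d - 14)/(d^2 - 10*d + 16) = (d^2 - 5*d - 14)/(d^2 - 10*d + 16)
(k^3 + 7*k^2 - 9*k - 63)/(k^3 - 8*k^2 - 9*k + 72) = (k + 7)/(k - 8)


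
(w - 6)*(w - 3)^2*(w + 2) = w^4 - 10*w^3 + 21*w^2 + 36*w - 108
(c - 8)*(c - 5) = c^2 - 13*c + 40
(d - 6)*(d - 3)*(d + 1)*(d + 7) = d^4 - d^3 - 47*d^2 + 81*d + 126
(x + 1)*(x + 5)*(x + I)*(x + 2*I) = x^4 + 6*x^3 + 3*I*x^3 + 3*x^2 + 18*I*x^2 - 12*x + 15*I*x - 10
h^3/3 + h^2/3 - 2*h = h*(h/3 + 1)*(h - 2)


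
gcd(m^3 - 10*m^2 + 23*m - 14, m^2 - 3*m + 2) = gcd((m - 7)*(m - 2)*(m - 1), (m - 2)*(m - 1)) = m^2 - 3*m + 2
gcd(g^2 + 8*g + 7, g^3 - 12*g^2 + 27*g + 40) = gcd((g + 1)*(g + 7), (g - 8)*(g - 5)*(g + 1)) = g + 1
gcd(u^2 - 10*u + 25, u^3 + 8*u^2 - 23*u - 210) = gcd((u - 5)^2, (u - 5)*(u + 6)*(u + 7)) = u - 5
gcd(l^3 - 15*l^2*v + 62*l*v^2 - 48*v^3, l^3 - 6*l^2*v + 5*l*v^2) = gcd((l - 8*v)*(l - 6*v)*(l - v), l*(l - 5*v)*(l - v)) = -l + v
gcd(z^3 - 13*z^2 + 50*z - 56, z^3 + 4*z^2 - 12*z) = z - 2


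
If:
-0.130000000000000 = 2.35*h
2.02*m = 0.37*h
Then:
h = -0.06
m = -0.01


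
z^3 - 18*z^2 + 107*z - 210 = (z - 7)*(z - 6)*(z - 5)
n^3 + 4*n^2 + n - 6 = (n - 1)*(n + 2)*(n + 3)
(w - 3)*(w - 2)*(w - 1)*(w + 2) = w^4 - 4*w^3 - w^2 + 16*w - 12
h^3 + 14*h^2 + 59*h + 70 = (h + 2)*(h + 5)*(h + 7)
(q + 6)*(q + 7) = q^2 + 13*q + 42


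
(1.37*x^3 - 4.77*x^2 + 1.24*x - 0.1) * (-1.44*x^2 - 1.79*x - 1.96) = -1.9728*x^5 + 4.4165*x^4 + 4.0675*x^3 + 7.2736*x^2 - 2.2514*x + 0.196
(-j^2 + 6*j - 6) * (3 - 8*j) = 8*j^3 - 51*j^2 + 66*j - 18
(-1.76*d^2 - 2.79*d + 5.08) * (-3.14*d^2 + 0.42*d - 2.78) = 5.5264*d^4 + 8.0214*d^3 - 12.2302*d^2 + 9.8898*d - 14.1224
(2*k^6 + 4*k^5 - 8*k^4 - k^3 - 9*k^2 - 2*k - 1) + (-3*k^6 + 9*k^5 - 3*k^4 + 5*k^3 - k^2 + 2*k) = -k^6 + 13*k^5 - 11*k^4 + 4*k^3 - 10*k^2 - 1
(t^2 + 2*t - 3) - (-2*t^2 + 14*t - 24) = 3*t^2 - 12*t + 21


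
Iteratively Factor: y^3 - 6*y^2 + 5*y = (y - 1)*(y^2 - 5*y) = (y - 5)*(y - 1)*(y)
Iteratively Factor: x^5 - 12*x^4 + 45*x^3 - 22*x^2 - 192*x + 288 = (x - 4)*(x^4 - 8*x^3 + 13*x^2 + 30*x - 72) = (x - 4)*(x - 3)*(x^3 - 5*x^2 - 2*x + 24) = (x - 4)*(x - 3)*(x + 2)*(x^2 - 7*x + 12) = (x - 4)*(x - 3)^2*(x + 2)*(x - 4)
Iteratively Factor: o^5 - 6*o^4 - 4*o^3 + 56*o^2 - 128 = (o + 2)*(o^4 - 8*o^3 + 12*o^2 + 32*o - 64) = (o - 2)*(o + 2)*(o^3 - 6*o^2 + 32) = (o - 2)*(o + 2)^2*(o^2 - 8*o + 16) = (o - 4)*(o - 2)*(o + 2)^2*(o - 4)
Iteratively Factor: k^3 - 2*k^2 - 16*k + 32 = (k + 4)*(k^2 - 6*k + 8) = (k - 2)*(k + 4)*(k - 4)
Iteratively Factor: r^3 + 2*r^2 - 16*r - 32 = (r - 4)*(r^2 + 6*r + 8) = (r - 4)*(r + 2)*(r + 4)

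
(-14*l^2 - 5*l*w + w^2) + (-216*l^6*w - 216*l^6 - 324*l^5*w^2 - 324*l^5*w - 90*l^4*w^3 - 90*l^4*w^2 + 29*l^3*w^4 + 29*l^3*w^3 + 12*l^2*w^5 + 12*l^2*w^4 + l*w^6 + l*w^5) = -216*l^6*w - 216*l^6 - 324*l^5*w^2 - 324*l^5*w - 90*l^4*w^3 - 90*l^4*w^2 + 29*l^3*w^4 + 29*l^3*w^3 + 12*l^2*w^5 + 12*l^2*w^4 - 14*l^2 + l*w^6 + l*w^5 - 5*l*w + w^2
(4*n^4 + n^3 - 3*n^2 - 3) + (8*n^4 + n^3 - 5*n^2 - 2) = 12*n^4 + 2*n^3 - 8*n^2 - 5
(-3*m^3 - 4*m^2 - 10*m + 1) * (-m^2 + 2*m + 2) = 3*m^5 - 2*m^4 - 4*m^3 - 29*m^2 - 18*m + 2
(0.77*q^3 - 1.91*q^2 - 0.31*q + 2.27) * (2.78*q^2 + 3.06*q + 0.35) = 2.1406*q^5 - 2.9536*q^4 - 6.4369*q^3 + 4.6935*q^2 + 6.8377*q + 0.7945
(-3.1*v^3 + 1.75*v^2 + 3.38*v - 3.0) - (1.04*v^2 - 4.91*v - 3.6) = -3.1*v^3 + 0.71*v^2 + 8.29*v + 0.6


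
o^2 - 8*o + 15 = (o - 5)*(o - 3)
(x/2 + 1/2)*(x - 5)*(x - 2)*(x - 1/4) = x^4/2 - 25*x^3/8 + 9*x^2/4 + 37*x/8 - 5/4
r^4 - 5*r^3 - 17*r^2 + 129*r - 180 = (r - 4)*(r - 3)^2*(r + 5)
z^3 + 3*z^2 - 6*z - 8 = (z - 2)*(z + 1)*(z + 4)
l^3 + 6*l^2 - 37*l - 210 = (l - 6)*(l + 5)*(l + 7)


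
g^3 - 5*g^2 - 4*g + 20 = (g - 5)*(g - 2)*(g + 2)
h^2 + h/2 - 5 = (h - 2)*(h + 5/2)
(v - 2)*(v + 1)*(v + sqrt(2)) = v^3 - v^2 + sqrt(2)*v^2 - 2*v - sqrt(2)*v - 2*sqrt(2)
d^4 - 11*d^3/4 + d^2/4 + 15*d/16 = d*(d - 5/2)*(d - 3/4)*(d + 1/2)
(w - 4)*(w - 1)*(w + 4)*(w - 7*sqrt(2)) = w^4 - 7*sqrt(2)*w^3 - w^3 - 16*w^2 + 7*sqrt(2)*w^2 + 16*w + 112*sqrt(2)*w - 112*sqrt(2)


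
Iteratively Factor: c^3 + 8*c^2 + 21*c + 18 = (c + 3)*(c^2 + 5*c + 6) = (c + 2)*(c + 3)*(c + 3)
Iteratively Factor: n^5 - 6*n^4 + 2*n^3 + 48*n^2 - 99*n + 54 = (n - 2)*(n^4 - 4*n^3 - 6*n^2 + 36*n - 27) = (n - 2)*(n + 3)*(n^3 - 7*n^2 + 15*n - 9) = (n - 3)*(n - 2)*(n + 3)*(n^2 - 4*n + 3) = (n - 3)^2*(n - 2)*(n + 3)*(n - 1)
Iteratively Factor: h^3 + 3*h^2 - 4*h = (h - 1)*(h^2 + 4*h) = (h - 1)*(h + 4)*(h)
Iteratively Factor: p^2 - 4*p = (p - 4)*(p)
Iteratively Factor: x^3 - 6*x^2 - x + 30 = (x - 3)*(x^2 - 3*x - 10) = (x - 5)*(x - 3)*(x + 2)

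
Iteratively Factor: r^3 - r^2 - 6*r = (r + 2)*(r^2 - 3*r) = r*(r + 2)*(r - 3)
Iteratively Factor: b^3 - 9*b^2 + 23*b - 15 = (b - 5)*(b^2 - 4*b + 3) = (b - 5)*(b - 1)*(b - 3)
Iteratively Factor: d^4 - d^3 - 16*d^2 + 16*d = (d - 4)*(d^3 + 3*d^2 - 4*d) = (d - 4)*(d + 4)*(d^2 - d) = (d - 4)*(d - 1)*(d + 4)*(d)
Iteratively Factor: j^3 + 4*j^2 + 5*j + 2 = (j + 1)*(j^2 + 3*j + 2) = (j + 1)^2*(j + 2)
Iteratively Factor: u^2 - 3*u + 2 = (u - 2)*(u - 1)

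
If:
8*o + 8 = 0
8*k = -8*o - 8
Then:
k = 0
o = -1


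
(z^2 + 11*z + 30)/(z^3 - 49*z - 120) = (z + 6)/(z^2 - 5*z - 24)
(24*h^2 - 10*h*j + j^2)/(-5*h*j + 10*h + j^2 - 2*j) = (-24*h^2 + 10*h*j - j^2)/(5*h*j - 10*h - j^2 + 2*j)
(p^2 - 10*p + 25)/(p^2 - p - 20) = (p - 5)/(p + 4)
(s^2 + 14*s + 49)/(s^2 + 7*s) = (s + 7)/s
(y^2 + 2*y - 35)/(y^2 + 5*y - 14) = (y - 5)/(y - 2)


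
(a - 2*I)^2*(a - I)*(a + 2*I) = a^4 - 3*I*a^3 + 2*a^2 - 12*I*a - 8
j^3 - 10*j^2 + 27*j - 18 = (j - 6)*(j - 3)*(j - 1)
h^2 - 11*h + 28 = (h - 7)*(h - 4)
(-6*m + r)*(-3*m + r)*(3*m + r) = 54*m^3 - 9*m^2*r - 6*m*r^2 + r^3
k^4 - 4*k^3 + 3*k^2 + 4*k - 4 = (k - 2)^2*(k - 1)*(k + 1)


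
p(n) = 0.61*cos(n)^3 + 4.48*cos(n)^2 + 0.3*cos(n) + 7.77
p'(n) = -1.83*sin(n)*cos(n)^2 - 8.96*sin(n)*cos(n) - 0.3*sin(n)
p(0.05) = 13.15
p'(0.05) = -0.55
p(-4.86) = 7.91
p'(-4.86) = -1.64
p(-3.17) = 11.34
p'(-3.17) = 0.19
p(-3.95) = 9.50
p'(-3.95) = 3.63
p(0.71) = 10.84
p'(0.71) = -5.31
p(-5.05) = 8.38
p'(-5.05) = -3.27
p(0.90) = 9.83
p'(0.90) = -5.15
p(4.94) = 8.07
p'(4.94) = 2.35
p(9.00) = 10.75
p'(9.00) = 2.61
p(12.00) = 11.58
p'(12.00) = 4.92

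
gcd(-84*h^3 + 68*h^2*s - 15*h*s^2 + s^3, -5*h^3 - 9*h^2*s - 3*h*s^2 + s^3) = 1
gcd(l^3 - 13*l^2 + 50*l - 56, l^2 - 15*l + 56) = l - 7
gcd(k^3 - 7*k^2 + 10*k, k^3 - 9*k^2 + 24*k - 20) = k^2 - 7*k + 10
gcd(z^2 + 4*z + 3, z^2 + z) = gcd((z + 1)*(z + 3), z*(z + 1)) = z + 1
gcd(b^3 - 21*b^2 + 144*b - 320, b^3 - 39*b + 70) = b - 5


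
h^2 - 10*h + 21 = (h - 7)*(h - 3)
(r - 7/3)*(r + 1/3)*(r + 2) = r^3 - 43*r/9 - 14/9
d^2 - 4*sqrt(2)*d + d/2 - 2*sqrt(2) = (d + 1/2)*(d - 4*sqrt(2))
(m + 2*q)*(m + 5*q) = m^2 + 7*m*q + 10*q^2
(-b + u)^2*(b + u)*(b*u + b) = b^4*u + b^4 - b^3*u^2 - b^3*u - b^2*u^3 - b^2*u^2 + b*u^4 + b*u^3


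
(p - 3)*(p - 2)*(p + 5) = p^3 - 19*p + 30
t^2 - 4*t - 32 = (t - 8)*(t + 4)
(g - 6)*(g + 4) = g^2 - 2*g - 24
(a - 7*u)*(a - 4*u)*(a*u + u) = a^3*u - 11*a^2*u^2 + a^2*u + 28*a*u^3 - 11*a*u^2 + 28*u^3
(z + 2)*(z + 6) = z^2 + 8*z + 12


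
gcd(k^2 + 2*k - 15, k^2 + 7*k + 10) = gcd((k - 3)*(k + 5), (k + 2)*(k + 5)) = k + 5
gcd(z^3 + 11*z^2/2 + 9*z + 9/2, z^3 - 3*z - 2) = z + 1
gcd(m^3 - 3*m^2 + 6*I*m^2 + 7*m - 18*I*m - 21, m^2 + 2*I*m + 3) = m - I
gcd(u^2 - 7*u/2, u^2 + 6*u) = u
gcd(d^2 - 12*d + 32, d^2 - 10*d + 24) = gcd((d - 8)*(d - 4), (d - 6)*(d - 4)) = d - 4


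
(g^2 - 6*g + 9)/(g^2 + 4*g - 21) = (g - 3)/(g + 7)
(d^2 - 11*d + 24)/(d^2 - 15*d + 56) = (d - 3)/(d - 7)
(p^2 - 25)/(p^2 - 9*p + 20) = (p + 5)/(p - 4)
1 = 1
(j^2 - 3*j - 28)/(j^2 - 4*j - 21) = (j + 4)/(j + 3)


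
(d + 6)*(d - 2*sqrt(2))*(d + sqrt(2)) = d^3 - sqrt(2)*d^2 + 6*d^2 - 6*sqrt(2)*d - 4*d - 24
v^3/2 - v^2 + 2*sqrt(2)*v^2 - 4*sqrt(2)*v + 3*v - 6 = (v/2 + sqrt(2)/2)*(v - 2)*(v + 3*sqrt(2))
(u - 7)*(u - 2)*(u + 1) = u^3 - 8*u^2 + 5*u + 14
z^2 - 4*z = z*(z - 4)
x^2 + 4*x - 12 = (x - 2)*(x + 6)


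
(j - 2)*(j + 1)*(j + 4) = j^3 + 3*j^2 - 6*j - 8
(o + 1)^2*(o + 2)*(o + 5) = o^4 + 9*o^3 + 25*o^2 + 27*o + 10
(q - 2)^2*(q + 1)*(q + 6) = q^4 + 3*q^3 - 18*q^2 + 4*q + 24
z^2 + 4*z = z*(z + 4)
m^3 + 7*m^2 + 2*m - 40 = (m - 2)*(m + 4)*(m + 5)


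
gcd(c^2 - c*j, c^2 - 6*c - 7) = 1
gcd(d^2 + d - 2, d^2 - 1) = d - 1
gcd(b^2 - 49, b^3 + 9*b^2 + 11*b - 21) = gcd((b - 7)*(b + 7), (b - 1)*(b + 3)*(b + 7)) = b + 7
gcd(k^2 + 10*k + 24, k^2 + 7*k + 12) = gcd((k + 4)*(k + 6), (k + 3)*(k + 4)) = k + 4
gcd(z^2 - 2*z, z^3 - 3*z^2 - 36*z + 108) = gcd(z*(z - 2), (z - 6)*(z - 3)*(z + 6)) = 1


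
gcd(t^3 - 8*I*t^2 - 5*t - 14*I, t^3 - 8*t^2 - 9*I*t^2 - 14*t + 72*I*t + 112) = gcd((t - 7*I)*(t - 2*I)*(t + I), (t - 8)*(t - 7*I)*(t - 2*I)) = t^2 - 9*I*t - 14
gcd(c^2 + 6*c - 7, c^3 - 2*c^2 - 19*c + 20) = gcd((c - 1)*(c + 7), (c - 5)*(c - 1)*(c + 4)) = c - 1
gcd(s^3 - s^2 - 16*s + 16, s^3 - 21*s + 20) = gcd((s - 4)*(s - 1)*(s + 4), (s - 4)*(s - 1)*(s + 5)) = s^2 - 5*s + 4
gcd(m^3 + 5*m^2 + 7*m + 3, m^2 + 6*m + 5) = m + 1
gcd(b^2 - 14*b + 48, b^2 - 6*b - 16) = b - 8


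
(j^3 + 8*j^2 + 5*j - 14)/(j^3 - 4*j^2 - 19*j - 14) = (j^2 + 6*j - 7)/(j^2 - 6*j - 7)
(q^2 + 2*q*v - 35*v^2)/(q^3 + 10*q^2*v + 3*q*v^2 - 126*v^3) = (q - 5*v)/(q^2 + 3*q*v - 18*v^2)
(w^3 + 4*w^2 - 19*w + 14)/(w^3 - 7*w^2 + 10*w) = (w^2 + 6*w - 7)/(w*(w - 5))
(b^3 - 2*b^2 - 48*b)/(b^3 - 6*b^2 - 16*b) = (b + 6)/(b + 2)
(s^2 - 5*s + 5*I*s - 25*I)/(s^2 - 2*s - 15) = (s + 5*I)/(s + 3)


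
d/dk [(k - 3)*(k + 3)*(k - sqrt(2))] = 3*k^2 - 2*sqrt(2)*k - 9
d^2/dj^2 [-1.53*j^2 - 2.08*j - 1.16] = -3.06000000000000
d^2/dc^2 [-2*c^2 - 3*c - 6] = -4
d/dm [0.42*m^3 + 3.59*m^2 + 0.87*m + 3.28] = 1.26*m^2 + 7.18*m + 0.87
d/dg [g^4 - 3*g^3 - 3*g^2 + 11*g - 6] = 4*g^3 - 9*g^2 - 6*g + 11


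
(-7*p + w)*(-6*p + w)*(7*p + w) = 294*p^3 - 49*p^2*w - 6*p*w^2 + w^3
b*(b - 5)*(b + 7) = b^3 + 2*b^2 - 35*b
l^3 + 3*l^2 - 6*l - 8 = (l - 2)*(l + 1)*(l + 4)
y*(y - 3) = y^2 - 3*y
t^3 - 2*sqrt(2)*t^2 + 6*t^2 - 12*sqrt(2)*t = t*(t + 6)*(t - 2*sqrt(2))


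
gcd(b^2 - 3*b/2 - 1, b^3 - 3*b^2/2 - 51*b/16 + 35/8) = b - 2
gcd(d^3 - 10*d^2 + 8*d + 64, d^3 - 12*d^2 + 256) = d - 8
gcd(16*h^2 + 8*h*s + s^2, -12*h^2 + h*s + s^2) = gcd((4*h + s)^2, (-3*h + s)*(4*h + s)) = 4*h + s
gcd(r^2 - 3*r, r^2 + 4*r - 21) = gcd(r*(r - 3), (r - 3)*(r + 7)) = r - 3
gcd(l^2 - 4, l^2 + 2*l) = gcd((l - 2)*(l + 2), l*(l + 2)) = l + 2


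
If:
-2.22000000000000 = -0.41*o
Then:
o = 5.41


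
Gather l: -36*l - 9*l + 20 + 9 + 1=30 - 45*l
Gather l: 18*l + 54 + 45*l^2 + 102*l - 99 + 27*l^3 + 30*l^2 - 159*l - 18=27*l^3 + 75*l^2 - 39*l - 63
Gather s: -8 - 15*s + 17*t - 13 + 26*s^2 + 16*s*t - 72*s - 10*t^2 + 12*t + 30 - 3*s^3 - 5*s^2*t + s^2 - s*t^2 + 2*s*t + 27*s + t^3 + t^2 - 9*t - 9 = -3*s^3 + s^2*(27 - 5*t) + s*(-t^2 + 18*t - 60) + t^3 - 9*t^2 + 20*t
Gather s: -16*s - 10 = -16*s - 10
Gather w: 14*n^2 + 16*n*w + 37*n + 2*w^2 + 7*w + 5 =14*n^2 + 37*n + 2*w^2 + w*(16*n + 7) + 5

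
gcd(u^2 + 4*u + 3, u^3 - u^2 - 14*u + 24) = 1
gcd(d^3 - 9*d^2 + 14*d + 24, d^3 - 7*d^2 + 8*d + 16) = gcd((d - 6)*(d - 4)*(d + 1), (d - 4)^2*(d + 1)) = d^2 - 3*d - 4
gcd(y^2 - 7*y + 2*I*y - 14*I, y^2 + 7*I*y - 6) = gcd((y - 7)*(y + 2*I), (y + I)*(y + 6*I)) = 1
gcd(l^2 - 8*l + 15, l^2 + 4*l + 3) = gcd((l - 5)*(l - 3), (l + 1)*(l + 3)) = 1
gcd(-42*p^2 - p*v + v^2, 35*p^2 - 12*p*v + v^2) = 7*p - v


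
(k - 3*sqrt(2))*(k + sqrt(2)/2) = k^2 - 5*sqrt(2)*k/2 - 3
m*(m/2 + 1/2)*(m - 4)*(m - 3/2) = m^4/2 - 9*m^3/4 + m^2/4 + 3*m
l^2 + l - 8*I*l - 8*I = (l + 1)*(l - 8*I)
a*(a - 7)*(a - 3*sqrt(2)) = a^3 - 7*a^2 - 3*sqrt(2)*a^2 + 21*sqrt(2)*a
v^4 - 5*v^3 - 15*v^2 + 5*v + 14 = (v - 7)*(v - 1)*(v + 1)*(v + 2)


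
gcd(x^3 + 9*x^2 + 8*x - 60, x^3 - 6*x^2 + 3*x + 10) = x - 2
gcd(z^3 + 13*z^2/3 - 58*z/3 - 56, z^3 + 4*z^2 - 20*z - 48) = z^2 + 2*z - 24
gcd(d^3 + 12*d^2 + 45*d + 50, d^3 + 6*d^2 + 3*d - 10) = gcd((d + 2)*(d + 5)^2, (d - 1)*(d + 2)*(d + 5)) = d^2 + 7*d + 10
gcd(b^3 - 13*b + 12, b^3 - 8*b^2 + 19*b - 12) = b^2 - 4*b + 3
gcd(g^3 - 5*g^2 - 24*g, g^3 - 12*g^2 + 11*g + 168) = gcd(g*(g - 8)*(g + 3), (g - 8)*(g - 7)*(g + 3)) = g^2 - 5*g - 24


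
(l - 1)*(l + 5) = l^2 + 4*l - 5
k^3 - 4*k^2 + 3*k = k*(k - 3)*(k - 1)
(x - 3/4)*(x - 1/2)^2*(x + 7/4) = x^4 - 33*x^2/16 + 25*x/16 - 21/64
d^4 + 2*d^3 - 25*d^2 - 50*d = d*(d - 5)*(d + 2)*(d + 5)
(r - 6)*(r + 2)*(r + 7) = r^3 + 3*r^2 - 40*r - 84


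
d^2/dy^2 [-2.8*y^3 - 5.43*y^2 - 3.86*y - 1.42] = -16.8*y - 10.86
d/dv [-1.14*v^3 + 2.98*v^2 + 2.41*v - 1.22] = -3.42*v^2 + 5.96*v + 2.41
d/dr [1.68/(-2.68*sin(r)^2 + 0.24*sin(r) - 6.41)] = (9.0048*sin(r) - 0.4032)*cos(r)/(2.68*sin(r)^2 - 0.24*sin(r) + 6.41)^2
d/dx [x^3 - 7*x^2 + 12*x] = 3*x^2 - 14*x + 12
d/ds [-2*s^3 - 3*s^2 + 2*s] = -6*s^2 - 6*s + 2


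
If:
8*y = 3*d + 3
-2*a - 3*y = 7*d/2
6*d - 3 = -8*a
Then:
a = 33/40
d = -3/5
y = 3/20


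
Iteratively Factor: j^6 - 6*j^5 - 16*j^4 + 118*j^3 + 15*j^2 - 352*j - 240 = (j - 5)*(j^5 - j^4 - 21*j^3 + 13*j^2 + 80*j + 48) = (j - 5)*(j - 3)*(j^4 + 2*j^3 - 15*j^2 - 32*j - 16) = (j - 5)*(j - 4)*(j - 3)*(j^3 + 6*j^2 + 9*j + 4) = (j - 5)*(j - 4)*(j - 3)*(j + 1)*(j^2 + 5*j + 4) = (j - 5)*(j - 4)*(j - 3)*(j + 1)^2*(j + 4)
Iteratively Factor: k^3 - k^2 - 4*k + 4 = (k - 1)*(k^2 - 4) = (k - 1)*(k + 2)*(k - 2)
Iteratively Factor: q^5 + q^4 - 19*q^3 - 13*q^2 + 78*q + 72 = (q + 2)*(q^4 - q^3 - 17*q^2 + 21*q + 36) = (q + 1)*(q + 2)*(q^3 - 2*q^2 - 15*q + 36) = (q + 1)*(q + 2)*(q + 4)*(q^2 - 6*q + 9) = (q - 3)*(q + 1)*(q + 2)*(q + 4)*(q - 3)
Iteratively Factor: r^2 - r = (r)*(r - 1)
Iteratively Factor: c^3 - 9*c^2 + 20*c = (c)*(c^2 - 9*c + 20) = c*(c - 5)*(c - 4)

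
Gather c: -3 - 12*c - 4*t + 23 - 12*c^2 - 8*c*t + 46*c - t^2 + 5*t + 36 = -12*c^2 + c*(34 - 8*t) - t^2 + t + 56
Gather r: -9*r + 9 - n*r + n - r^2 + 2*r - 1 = n - r^2 + r*(-n - 7) + 8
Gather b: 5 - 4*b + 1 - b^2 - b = -b^2 - 5*b + 6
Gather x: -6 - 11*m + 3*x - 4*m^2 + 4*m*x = -4*m^2 - 11*m + x*(4*m + 3) - 6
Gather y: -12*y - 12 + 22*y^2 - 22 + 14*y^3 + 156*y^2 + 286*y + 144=14*y^3 + 178*y^2 + 274*y + 110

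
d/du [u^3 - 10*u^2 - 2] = u*(3*u - 20)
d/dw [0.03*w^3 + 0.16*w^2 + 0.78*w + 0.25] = 0.09*w^2 + 0.32*w + 0.78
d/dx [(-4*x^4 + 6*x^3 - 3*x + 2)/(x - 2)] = 4*(-3*x^4 + 11*x^3 - 9*x^2 + 1)/(x^2 - 4*x + 4)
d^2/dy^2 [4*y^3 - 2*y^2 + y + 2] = 24*y - 4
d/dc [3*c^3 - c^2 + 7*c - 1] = 9*c^2 - 2*c + 7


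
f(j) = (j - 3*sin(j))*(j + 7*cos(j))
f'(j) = (1 - 7*sin(j))*(j - 3*sin(j)) + (1 - 3*cos(j))*(j + 7*cos(j)) = -(j - 3*sin(j))*(7*sin(j) - 1) - (j + 7*cos(j))*(3*cos(j) - 1)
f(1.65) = -1.47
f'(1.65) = 9.37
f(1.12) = -6.59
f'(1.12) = 7.10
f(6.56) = 76.31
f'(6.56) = -30.31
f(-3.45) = 44.13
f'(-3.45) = -34.14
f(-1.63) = -2.79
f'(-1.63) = 8.49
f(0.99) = -7.33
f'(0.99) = 4.24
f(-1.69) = -3.25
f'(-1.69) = 6.82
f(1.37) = -4.34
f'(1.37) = 10.31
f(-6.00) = -4.93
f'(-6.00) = 5.18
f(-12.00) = 82.92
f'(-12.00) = 46.84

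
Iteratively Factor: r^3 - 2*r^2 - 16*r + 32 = (r - 4)*(r^2 + 2*r - 8) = (r - 4)*(r - 2)*(r + 4)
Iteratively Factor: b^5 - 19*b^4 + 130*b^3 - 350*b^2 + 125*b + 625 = (b - 5)*(b^4 - 14*b^3 + 60*b^2 - 50*b - 125) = (b - 5)*(b + 1)*(b^3 - 15*b^2 + 75*b - 125) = (b - 5)^2*(b + 1)*(b^2 - 10*b + 25) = (b - 5)^3*(b + 1)*(b - 5)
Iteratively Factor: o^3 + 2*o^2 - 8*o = (o + 4)*(o^2 - 2*o) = o*(o + 4)*(o - 2)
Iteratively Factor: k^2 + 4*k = (k)*(k + 4)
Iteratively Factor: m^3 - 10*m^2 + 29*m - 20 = (m - 5)*(m^2 - 5*m + 4) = (m - 5)*(m - 4)*(m - 1)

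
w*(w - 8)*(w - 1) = w^3 - 9*w^2 + 8*w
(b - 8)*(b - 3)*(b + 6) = b^3 - 5*b^2 - 42*b + 144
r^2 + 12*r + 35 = (r + 5)*(r + 7)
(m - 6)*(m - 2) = m^2 - 8*m + 12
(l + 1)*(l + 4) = l^2 + 5*l + 4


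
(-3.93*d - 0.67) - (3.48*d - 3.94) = 3.27 - 7.41*d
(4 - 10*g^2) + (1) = 5 - 10*g^2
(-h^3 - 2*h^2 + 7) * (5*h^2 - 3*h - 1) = -5*h^5 - 7*h^4 + 7*h^3 + 37*h^2 - 21*h - 7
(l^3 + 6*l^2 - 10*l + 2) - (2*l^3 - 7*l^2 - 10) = -l^3 + 13*l^2 - 10*l + 12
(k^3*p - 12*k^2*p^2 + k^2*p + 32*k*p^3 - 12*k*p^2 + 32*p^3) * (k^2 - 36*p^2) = k^5*p - 12*k^4*p^2 + k^4*p - 4*k^3*p^3 - 12*k^3*p^2 + 432*k^2*p^4 - 4*k^2*p^3 - 1152*k*p^5 + 432*k*p^4 - 1152*p^5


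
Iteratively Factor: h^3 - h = (h)*(h^2 - 1) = h*(h + 1)*(h - 1)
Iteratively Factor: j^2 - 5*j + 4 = (j - 1)*(j - 4)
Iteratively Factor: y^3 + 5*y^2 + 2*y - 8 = (y + 2)*(y^2 + 3*y - 4) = (y + 2)*(y + 4)*(y - 1)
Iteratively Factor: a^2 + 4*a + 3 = (a + 1)*(a + 3)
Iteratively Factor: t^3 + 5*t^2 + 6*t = (t)*(t^2 + 5*t + 6) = t*(t + 3)*(t + 2)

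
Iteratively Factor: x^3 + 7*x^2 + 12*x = (x + 4)*(x^2 + 3*x) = (x + 3)*(x + 4)*(x)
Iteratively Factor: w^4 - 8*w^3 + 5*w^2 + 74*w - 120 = (w - 2)*(w^3 - 6*w^2 - 7*w + 60) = (w - 5)*(w - 2)*(w^2 - w - 12) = (w - 5)*(w - 4)*(w - 2)*(w + 3)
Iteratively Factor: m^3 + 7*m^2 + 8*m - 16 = (m - 1)*(m^2 + 8*m + 16) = (m - 1)*(m + 4)*(m + 4)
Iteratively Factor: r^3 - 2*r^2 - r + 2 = (r + 1)*(r^2 - 3*r + 2) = (r - 1)*(r + 1)*(r - 2)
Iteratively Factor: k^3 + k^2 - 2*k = (k + 2)*(k^2 - k) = (k - 1)*(k + 2)*(k)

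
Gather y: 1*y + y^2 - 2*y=y^2 - y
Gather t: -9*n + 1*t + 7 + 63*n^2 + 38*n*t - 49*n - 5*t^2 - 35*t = 63*n^2 - 58*n - 5*t^2 + t*(38*n - 34) + 7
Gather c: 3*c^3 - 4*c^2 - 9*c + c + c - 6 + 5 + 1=3*c^3 - 4*c^2 - 7*c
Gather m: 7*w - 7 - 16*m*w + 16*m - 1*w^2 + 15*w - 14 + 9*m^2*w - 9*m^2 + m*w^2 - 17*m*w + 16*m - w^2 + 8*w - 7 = m^2*(9*w - 9) + m*(w^2 - 33*w + 32) - 2*w^2 + 30*w - 28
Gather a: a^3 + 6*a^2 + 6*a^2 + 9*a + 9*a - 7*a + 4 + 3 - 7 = a^3 + 12*a^2 + 11*a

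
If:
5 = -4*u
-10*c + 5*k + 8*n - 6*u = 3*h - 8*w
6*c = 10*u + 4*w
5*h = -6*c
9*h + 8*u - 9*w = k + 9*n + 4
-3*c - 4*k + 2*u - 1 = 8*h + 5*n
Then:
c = -23325/9908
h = 13995/4954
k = -39431/4954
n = 25365/9908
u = -5/4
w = -4025/9908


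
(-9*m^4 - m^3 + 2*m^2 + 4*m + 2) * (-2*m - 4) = 18*m^5 + 38*m^4 - 16*m^2 - 20*m - 8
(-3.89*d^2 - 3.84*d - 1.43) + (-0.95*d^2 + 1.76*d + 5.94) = -4.84*d^2 - 2.08*d + 4.51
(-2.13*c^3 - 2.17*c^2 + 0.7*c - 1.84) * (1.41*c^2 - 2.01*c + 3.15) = -3.0033*c^5 + 1.2216*c^4 - 1.3608*c^3 - 10.8369*c^2 + 5.9034*c - 5.796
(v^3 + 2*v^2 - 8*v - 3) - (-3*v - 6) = v^3 + 2*v^2 - 5*v + 3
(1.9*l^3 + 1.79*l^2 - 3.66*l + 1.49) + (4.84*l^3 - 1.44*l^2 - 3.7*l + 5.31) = 6.74*l^3 + 0.35*l^2 - 7.36*l + 6.8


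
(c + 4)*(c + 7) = c^2 + 11*c + 28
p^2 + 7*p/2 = p*(p + 7/2)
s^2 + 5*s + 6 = (s + 2)*(s + 3)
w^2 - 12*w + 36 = (w - 6)^2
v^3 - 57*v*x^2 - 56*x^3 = (v - 8*x)*(v + x)*(v + 7*x)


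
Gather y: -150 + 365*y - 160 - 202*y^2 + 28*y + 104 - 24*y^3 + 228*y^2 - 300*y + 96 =-24*y^3 + 26*y^2 + 93*y - 110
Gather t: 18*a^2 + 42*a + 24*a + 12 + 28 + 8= 18*a^2 + 66*a + 48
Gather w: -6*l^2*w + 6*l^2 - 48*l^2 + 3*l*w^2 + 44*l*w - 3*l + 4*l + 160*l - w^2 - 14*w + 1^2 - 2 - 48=-42*l^2 + 161*l + w^2*(3*l - 1) + w*(-6*l^2 + 44*l - 14) - 49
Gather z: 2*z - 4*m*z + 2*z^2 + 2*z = 2*z^2 + z*(4 - 4*m)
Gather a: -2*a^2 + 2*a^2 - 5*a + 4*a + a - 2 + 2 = 0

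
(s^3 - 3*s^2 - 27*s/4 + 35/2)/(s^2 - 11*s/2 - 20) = (s^2 - 11*s/2 + 7)/(s - 8)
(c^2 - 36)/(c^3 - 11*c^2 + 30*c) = (c + 6)/(c*(c - 5))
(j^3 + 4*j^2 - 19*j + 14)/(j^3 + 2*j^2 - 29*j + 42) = (j - 1)/(j - 3)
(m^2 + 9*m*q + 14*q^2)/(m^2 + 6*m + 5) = (m^2 + 9*m*q + 14*q^2)/(m^2 + 6*m + 5)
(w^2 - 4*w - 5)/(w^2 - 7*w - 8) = (w - 5)/(w - 8)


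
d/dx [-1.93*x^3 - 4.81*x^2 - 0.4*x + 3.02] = -5.79*x^2 - 9.62*x - 0.4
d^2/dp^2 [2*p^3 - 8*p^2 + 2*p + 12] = 12*p - 16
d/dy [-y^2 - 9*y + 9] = -2*y - 9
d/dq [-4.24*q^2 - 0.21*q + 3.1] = -8.48*q - 0.21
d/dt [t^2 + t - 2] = 2*t + 1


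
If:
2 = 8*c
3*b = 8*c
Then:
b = 2/3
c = 1/4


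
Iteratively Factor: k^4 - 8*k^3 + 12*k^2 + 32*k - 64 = (k - 4)*(k^3 - 4*k^2 - 4*k + 16) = (k - 4)*(k + 2)*(k^2 - 6*k + 8) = (k - 4)^2*(k + 2)*(k - 2)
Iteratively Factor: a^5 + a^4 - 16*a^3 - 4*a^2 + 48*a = (a)*(a^4 + a^3 - 16*a^2 - 4*a + 48) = a*(a - 3)*(a^3 + 4*a^2 - 4*a - 16) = a*(a - 3)*(a - 2)*(a^2 + 6*a + 8) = a*(a - 3)*(a - 2)*(a + 4)*(a + 2)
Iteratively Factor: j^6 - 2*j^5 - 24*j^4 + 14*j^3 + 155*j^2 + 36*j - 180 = (j - 3)*(j^5 + j^4 - 21*j^3 - 49*j^2 + 8*j + 60) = (j - 3)*(j + 2)*(j^4 - j^3 - 19*j^2 - 11*j + 30) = (j - 5)*(j - 3)*(j + 2)*(j^3 + 4*j^2 + j - 6) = (j - 5)*(j - 3)*(j + 2)*(j + 3)*(j^2 + j - 2) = (j - 5)*(j - 3)*(j + 2)^2*(j + 3)*(j - 1)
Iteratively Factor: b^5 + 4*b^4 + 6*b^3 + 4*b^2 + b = (b + 1)*(b^4 + 3*b^3 + 3*b^2 + b) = (b + 1)^2*(b^3 + 2*b^2 + b) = b*(b + 1)^2*(b^2 + 2*b + 1) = b*(b + 1)^3*(b + 1)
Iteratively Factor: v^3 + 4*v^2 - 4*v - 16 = (v + 2)*(v^2 + 2*v - 8) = (v - 2)*(v + 2)*(v + 4)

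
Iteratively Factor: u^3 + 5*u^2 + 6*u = (u)*(u^2 + 5*u + 6) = u*(u + 3)*(u + 2)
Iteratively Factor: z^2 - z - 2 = (z - 2)*(z + 1)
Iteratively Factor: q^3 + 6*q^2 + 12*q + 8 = (q + 2)*(q^2 + 4*q + 4) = (q + 2)^2*(q + 2)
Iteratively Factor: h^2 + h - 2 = (h - 1)*(h + 2)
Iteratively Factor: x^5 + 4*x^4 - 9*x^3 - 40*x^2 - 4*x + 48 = (x + 2)*(x^4 + 2*x^3 - 13*x^2 - 14*x + 24) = (x - 3)*(x + 2)*(x^3 + 5*x^2 + 2*x - 8) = (x - 3)*(x + 2)^2*(x^2 + 3*x - 4) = (x - 3)*(x - 1)*(x + 2)^2*(x + 4)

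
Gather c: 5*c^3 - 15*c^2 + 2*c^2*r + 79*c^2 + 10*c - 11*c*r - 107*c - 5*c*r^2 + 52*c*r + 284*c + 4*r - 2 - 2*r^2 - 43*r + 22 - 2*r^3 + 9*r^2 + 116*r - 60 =5*c^3 + c^2*(2*r + 64) + c*(-5*r^2 + 41*r + 187) - 2*r^3 + 7*r^2 + 77*r - 40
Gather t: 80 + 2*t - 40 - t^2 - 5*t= -t^2 - 3*t + 40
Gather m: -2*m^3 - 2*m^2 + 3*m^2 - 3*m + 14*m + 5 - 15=-2*m^3 + m^2 + 11*m - 10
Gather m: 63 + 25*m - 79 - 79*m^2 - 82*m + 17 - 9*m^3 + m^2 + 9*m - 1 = -9*m^3 - 78*m^2 - 48*m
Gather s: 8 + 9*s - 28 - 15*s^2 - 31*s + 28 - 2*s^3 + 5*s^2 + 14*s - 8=-2*s^3 - 10*s^2 - 8*s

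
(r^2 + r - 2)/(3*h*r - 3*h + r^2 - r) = (r + 2)/(3*h + r)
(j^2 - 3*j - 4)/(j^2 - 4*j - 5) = (j - 4)/(j - 5)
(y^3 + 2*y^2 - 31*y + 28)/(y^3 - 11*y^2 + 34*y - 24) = (y + 7)/(y - 6)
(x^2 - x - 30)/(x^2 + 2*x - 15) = (x - 6)/(x - 3)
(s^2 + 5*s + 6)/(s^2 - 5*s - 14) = (s + 3)/(s - 7)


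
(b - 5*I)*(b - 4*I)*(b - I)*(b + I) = b^4 - 9*I*b^3 - 19*b^2 - 9*I*b - 20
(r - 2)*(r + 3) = r^2 + r - 6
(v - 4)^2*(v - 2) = v^3 - 10*v^2 + 32*v - 32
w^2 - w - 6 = (w - 3)*(w + 2)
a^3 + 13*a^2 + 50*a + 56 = (a + 2)*(a + 4)*(a + 7)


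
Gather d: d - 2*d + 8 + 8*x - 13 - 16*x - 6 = -d - 8*x - 11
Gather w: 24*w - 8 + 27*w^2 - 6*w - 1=27*w^2 + 18*w - 9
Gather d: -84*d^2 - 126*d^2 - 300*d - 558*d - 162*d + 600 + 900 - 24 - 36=-210*d^2 - 1020*d + 1440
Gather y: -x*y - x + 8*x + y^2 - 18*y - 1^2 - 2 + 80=7*x + y^2 + y*(-x - 18) + 77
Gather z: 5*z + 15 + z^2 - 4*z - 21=z^2 + z - 6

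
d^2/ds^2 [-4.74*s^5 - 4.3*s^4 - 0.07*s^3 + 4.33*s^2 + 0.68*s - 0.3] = -94.8*s^3 - 51.6*s^2 - 0.42*s + 8.66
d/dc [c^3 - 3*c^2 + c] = 3*c^2 - 6*c + 1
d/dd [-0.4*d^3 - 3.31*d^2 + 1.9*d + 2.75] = -1.2*d^2 - 6.62*d + 1.9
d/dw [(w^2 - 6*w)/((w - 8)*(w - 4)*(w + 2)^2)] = 2*(-w^4 + 15*w^3 - 78*w^2 + 160*w - 192)/(w^7 - 18*w^6 + 76*w^5 + 200*w^4 - 1280*w^3 - 1408*w^2 + 6144*w + 8192)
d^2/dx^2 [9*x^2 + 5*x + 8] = 18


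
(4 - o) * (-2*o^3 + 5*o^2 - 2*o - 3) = 2*o^4 - 13*o^3 + 22*o^2 - 5*o - 12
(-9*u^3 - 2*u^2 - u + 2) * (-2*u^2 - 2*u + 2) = 18*u^5 + 22*u^4 - 12*u^3 - 6*u^2 - 6*u + 4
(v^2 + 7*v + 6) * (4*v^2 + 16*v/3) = 4*v^4 + 100*v^3/3 + 184*v^2/3 + 32*v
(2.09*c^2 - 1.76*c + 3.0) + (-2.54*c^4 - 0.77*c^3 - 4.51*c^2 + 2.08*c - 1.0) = -2.54*c^4 - 0.77*c^3 - 2.42*c^2 + 0.32*c + 2.0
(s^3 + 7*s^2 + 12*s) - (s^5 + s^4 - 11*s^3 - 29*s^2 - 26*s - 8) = -s^5 - s^4 + 12*s^3 + 36*s^2 + 38*s + 8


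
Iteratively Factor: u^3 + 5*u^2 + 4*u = (u + 1)*(u^2 + 4*u) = u*(u + 1)*(u + 4)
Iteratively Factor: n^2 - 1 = (n + 1)*(n - 1)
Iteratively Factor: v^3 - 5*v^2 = (v)*(v^2 - 5*v) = v*(v - 5)*(v)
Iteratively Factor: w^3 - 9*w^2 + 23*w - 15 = (w - 5)*(w^2 - 4*w + 3) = (w - 5)*(w - 3)*(w - 1)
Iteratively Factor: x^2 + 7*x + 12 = (x + 3)*(x + 4)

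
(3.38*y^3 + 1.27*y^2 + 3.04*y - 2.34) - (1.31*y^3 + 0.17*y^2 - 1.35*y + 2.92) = 2.07*y^3 + 1.1*y^2 + 4.39*y - 5.26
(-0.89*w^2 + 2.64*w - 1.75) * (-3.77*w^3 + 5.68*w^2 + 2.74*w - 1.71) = 3.3553*w^5 - 15.008*w^4 + 19.1541*w^3 - 1.1845*w^2 - 9.3094*w + 2.9925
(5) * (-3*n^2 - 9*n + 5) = -15*n^2 - 45*n + 25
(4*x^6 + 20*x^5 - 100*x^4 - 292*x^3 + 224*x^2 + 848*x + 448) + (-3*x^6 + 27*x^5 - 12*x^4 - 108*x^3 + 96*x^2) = x^6 + 47*x^5 - 112*x^4 - 400*x^3 + 320*x^2 + 848*x + 448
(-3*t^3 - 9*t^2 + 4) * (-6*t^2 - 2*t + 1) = 18*t^5 + 60*t^4 + 15*t^3 - 33*t^2 - 8*t + 4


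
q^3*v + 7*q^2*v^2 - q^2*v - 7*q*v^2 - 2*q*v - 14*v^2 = (q - 2)*(q + 7*v)*(q*v + v)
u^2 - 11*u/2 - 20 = (u - 8)*(u + 5/2)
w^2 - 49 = (w - 7)*(w + 7)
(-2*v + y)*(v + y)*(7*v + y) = -14*v^3 - 9*v^2*y + 6*v*y^2 + y^3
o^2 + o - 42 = (o - 6)*(o + 7)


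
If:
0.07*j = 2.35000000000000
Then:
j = 33.57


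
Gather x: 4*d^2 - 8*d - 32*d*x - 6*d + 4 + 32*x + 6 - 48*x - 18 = 4*d^2 - 14*d + x*(-32*d - 16) - 8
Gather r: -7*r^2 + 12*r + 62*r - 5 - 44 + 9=-7*r^2 + 74*r - 40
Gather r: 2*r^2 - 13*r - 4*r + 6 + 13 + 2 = 2*r^2 - 17*r + 21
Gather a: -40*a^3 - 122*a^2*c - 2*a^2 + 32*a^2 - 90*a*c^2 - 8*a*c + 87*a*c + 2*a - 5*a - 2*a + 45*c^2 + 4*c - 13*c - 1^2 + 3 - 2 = -40*a^3 + a^2*(30 - 122*c) + a*(-90*c^2 + 79*c - 5) + 45*c^2 - 9*c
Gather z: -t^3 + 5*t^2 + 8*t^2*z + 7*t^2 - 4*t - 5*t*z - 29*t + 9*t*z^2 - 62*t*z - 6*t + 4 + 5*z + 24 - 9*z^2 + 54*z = -t^3 + 12*t^2 - 39*t + z^2*(9*t - 9) + z*(8*t^2 - 67*t + 59) + 28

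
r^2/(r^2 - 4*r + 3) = r^2/(r^2 - 4*r + 3)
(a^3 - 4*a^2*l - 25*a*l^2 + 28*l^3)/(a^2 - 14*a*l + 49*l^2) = (a^2 + 3*a*l - 4*l^2)/(a - 7*l)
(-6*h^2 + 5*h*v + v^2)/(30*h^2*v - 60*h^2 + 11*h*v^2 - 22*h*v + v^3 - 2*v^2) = (-h + v)/(5*h*v - 10*h + v^2 - 2*v)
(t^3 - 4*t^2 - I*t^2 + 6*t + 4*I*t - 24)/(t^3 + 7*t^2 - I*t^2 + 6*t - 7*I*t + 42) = (t - 4)/(t + 7)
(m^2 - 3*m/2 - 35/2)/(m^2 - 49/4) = 2*(m - 5)/(2*m - 7)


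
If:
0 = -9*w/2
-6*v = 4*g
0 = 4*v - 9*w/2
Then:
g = 0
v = 0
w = 0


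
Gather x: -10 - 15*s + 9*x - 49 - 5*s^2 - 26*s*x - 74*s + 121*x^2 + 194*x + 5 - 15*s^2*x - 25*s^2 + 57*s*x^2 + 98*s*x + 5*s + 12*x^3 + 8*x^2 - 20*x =-30*s^2 - 84*s + 12*x^3 + x^2*(57*s + 129) + x*(-15*s^2 + 72*s + 183) - 54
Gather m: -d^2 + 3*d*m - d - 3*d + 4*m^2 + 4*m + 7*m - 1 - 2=-d^2 - 4*d + 4*m^2 + m*(3*d + 11) - 3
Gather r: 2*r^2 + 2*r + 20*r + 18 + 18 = 2*r^2 + 22*r + 36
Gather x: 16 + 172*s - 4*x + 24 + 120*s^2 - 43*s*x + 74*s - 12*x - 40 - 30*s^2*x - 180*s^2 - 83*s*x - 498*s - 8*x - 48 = -60*s^2 - 252*s + x*(-30*s^2 - 126*s - 24) - 48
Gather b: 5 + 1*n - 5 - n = 0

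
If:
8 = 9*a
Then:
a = 8/9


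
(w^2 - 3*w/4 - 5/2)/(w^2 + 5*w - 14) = (w + 5/4)/(w + 7)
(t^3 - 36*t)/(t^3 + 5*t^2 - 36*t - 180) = t/(t + 5)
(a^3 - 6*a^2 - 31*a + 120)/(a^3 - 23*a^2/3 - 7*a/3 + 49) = 3*(a^2 - 3*a - 40)/(3*a^2 - 14*a - 49)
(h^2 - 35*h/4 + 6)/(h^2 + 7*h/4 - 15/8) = 2*(h - 8)/(2*h + 5)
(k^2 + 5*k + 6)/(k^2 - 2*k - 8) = (k + 3)/(k - 4)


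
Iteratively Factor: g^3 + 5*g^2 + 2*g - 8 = (g - 1)*(g^2 + 6*g + 8) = (g - 1)*(g + 2)*(g + 4)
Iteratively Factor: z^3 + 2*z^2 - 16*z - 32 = (z - 4)*(z^2 + 6*z + 8) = (z - 4)*(z + 2)*(z + 4)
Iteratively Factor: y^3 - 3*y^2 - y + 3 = (y - 1)*(y^2 - 2*y - 3) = (y - 1)*(y + 1)*(y - 3)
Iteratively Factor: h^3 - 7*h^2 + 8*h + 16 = (h - 4)*(h^2 - 3*h - 4) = (h - 4)^2*(h + 1)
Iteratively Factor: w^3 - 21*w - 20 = (w - 5)*(w^2 + 5*w + 4) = (w - 5)*(w + 4)*(w + 1)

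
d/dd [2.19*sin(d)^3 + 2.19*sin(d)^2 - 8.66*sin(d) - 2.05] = (6.57*sin(d)^2 + 4.38*sin(d) - 8.66)*cos(d)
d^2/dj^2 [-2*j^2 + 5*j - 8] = -4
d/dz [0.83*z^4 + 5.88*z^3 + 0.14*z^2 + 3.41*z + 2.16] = 3.32*z^3 + 17.64*z^2 + 0.28*z + 3.41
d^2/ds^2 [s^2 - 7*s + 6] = 2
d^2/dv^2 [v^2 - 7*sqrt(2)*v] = 2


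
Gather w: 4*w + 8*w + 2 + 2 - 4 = 12*w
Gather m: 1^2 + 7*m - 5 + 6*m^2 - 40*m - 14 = 6*m^2 - 33*m - 18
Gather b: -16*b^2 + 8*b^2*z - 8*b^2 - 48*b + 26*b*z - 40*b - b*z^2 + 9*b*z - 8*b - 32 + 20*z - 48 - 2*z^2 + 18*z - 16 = b^2*(8*z - 24) + b*(-z^2 + 35*z - 96) - 2*z^2 + 38*z - 96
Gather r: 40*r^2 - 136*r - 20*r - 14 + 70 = 40*r^2 - 156*r + 56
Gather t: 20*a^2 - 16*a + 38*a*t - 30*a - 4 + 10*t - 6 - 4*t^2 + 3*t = 20*a^2 - 46*a - 4*t^2 + t*(38*a + 13) - 10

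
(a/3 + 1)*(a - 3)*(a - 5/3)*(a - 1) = a^4/3 - 8*a^3/9 - 22*a^2/9 + 8*a - 5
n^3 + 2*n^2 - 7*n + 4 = (n - 1)^2*(n + 4)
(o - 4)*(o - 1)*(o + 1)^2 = o^4 - 3*o^3 - 5*o^2 + 3*o + 4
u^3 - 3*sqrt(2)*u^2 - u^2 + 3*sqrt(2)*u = u*(u - 1)*(u - 3*sqrt(2))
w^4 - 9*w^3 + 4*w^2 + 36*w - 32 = (w - 8)*(w - 2)*(w - 1)*(w + 2)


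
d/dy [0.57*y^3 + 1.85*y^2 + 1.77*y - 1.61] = 1.71*y^2 + 3.7*y + 1.77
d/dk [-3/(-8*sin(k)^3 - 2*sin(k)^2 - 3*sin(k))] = 3*(-4*sin(k) + 12*cos(2*k) - 15)*cos(k)/((8*sin(k)^2 + 2*sin(k) + 3)^2*sin(k)^2)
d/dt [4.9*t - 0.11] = 4.90000000000000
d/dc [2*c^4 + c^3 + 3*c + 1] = 8*c^3 + 3*c^2 + 3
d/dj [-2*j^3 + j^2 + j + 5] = -6*j^2 + 2*j + 1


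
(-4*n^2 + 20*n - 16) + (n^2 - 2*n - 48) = -3*n^2 + 18*n - 64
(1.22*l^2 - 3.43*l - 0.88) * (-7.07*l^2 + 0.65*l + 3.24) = -8.6254*l^4 + 25.0431*l^3 + 7.9449*l^2 - 11.6852*l - 2.8512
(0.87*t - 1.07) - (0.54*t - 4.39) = 0.33*t + 3.32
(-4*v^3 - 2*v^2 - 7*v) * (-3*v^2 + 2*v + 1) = 12*v^5 - 2*v^4 + 13*v^3 - 16*v^2 - 7*v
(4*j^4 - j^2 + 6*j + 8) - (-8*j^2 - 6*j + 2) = 4*j^4 + 7*j^2 + 12*j + 6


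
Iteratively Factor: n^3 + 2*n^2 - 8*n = (n - 2)*(n^2 + 4*n) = (n - 2)*(n + 4)*(n)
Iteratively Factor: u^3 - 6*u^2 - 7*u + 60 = (u - 4)*(u^2 - 2*u - 15) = (u - 4)*(u + 3)*(u - 5)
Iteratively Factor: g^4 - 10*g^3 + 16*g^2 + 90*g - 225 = (g + 3)*(g^3 - 13*g^2 + 55*g - 75) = (g - 5)*(g + 3)*(g^2 - 8*g + 15) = (g - 5)*(g - 3)*(g + 3)*(g - 5)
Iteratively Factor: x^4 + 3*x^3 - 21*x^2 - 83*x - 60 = (x + 4)*(x^3 - x^2 - 17*x - 15) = (x - 5)*(x + 4)*(x^2 + 4*x + 3) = (x - 5)*(x + 3)*(x + 4)*(x + 1)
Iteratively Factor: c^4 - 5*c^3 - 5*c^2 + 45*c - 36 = (c - 1)*(c^3 - 4*c^2 - 9*c + 36) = (c - 4)*(c - 1)*(c^2 - 9) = (c - 4)*(c - 1)*(c + 3)*(c - 3)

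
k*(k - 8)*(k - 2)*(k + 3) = k^4 - 7*k^3 - 14*k^2 + 48*k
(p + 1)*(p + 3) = p^2 + 4*p + 3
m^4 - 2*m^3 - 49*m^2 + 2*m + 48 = (m - 8)*(m - 1)*(m + 1)*(m + 6)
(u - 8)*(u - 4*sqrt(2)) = u^2 - 8*u - 4*sqrt(2)*u + 32*sqrt(2)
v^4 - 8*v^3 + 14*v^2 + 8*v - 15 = (v - 5)*(v - 3)*(v - 1)*(v + 1)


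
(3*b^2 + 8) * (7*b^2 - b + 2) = 21*b^4 - 3*b^3 + 62*b^2 - 8*b + 16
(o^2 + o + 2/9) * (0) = 0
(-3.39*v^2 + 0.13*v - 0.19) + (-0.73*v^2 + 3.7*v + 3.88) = -4.12*v^2 + 3.83*v + 3.69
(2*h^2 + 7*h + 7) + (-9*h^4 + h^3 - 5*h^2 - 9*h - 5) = -9*h^4 + h^3 - 3*h^2 - 2*h + 2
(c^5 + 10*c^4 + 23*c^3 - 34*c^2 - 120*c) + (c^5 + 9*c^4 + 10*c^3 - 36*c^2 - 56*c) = 2*c^5 + 19*c^4 + 33*c^3 - 70*c^2 - 176*c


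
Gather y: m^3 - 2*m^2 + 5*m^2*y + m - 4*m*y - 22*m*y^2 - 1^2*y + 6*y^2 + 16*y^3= m^3 - 2*m^2 + m + 16*y^3 + y^2*(6 - 22*m) + y*(5*m^2 - 4*m - 1)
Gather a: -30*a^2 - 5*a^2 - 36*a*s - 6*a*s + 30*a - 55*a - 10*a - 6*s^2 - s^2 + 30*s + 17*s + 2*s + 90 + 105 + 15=-35*a^2 + a*(-42*s - 35) - 7*s^2 + 49*s + 210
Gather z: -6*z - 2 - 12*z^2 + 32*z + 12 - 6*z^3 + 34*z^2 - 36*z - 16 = -6*z^3 + 22*z^2 - 10*z - 6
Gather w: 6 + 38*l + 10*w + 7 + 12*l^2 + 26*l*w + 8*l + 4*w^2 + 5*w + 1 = 12*l^2 + 46*l + 4*w^2 + w*(26*l + 15) + 14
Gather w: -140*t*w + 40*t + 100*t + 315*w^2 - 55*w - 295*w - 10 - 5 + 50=140*t + 315*w^2 + w*(-140*t - 350) + 35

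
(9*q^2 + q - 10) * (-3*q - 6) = -27*q^3 - 57*q^2 + 24*q + 60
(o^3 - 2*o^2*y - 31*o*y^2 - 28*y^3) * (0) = 0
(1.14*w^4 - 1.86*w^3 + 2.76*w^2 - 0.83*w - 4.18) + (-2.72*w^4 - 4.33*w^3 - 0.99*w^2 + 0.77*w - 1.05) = -1.58*w^4 - 6.19*w^3 + 1.77*w^2 - 0.0599999999999999*w - 5.23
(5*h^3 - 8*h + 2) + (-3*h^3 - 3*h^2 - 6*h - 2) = 2*h^3 - 3*h^2 - 14*h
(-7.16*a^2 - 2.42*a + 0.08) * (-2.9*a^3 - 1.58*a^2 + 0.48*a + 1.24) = 20.764*a^5 + 18.3308*a^4 + 0.1548*a^3 - 10.1664*a^2 - 2.9624*a + 0.0992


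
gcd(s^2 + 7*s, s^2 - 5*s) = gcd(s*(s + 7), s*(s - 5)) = s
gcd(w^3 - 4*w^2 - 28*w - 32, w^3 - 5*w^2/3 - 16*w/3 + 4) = w + 2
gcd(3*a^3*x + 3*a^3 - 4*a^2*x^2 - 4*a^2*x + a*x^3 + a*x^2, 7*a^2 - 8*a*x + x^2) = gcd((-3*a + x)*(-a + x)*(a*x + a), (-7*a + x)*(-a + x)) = -a + x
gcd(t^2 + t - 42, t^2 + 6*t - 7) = t + 7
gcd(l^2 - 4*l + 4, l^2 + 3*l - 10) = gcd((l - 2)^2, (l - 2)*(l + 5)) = l - 2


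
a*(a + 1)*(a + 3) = a^3 + 4*a^2 + 3*a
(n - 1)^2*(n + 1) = n^3 - n^2 - n + 1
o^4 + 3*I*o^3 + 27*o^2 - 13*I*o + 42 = (o - 3*I)*(o - 2*I)*(o + I)*(o + 7*I)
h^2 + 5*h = h*(h + 5)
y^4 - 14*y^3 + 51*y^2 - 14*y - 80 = (y - 8)*(y - 5)*(y - 2)*(y + 1)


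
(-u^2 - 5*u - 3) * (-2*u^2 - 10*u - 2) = 2*u^4 + 20*u^3 + 58*u^2 + 40*u + 6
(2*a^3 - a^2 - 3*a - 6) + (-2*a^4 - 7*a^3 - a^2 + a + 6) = -2*a^4 - 5*a^3 - 2*a^2 - 2*a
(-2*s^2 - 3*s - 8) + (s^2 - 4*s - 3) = -s^2 - 7*s - 11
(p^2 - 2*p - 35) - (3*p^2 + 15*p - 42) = -2*p^2 - 17*p + 7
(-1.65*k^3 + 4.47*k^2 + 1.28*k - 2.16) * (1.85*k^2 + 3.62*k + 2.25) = -3.0525*k^5 + 2.2965*k^4 + 14.8369*k^3 + 10.6951*k^2 - 4.9392*k - 4.86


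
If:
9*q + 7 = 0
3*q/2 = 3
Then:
No Solution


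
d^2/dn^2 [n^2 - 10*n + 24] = 2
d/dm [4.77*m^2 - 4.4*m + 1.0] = 9.54*m - 4.4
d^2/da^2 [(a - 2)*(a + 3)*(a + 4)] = 6*a + 10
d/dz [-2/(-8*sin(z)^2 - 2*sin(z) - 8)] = -(8*sin(z) + 1)*cos(z)/(4*sin(z)^2 + sin(z) + 4)^2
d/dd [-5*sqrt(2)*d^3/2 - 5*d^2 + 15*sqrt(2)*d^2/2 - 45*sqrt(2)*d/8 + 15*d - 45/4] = -15*sqrt(2)*d^2/2 - 10*d + 15*sqrt(2)*d - 45*sqrt(2)/8 + 15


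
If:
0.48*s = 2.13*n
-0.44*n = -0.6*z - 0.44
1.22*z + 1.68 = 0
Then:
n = -0.88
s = -3.90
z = -1.38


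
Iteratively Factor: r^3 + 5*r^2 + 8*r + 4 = (r + 2)*(r^2 + 3*r + 2) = (r + 1)*(r + 2)*(r + 2)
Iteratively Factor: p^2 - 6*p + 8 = (p - 2)*(p - 4)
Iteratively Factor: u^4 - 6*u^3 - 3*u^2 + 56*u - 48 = (u - 4)*(u^3 - 2*u^2 - 11*u + 12) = (u - 4)*(u - 1)*(u^2 - u - 12) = (u - 4)*(u - 1)*(u + 3)*(u - 4)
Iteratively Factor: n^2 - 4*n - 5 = (n + 1)*(n - 5)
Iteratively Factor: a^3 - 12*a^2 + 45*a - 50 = (a - 5)*(a^2 - 7*a + 10) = (a - 5)^2*(a - 2)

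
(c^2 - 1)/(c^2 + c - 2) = (c + 1)/(c + 2)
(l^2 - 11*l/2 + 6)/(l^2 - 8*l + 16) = (l - 3/2)/(l - 4)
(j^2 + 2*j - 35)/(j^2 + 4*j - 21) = (j - 5)/(j - 3)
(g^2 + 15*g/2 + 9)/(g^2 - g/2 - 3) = (g + 6)/(g - 2)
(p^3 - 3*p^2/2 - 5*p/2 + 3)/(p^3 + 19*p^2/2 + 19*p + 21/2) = (p^2 - 3*p + 2)/(p^2 + 8*p + 7)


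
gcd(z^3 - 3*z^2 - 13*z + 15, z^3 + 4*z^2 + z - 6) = z^2 + 2*z - 3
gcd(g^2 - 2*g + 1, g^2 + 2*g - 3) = g - 1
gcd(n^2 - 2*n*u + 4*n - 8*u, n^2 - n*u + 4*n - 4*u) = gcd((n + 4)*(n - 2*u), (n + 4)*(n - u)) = n + 4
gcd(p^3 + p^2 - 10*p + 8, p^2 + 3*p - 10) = p - 2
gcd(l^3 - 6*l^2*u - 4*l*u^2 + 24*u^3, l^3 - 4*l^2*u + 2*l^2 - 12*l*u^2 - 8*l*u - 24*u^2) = -l^2 + 4*l*u + 12*u^2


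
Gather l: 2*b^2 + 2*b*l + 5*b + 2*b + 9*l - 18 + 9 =2*b^2 + 7*b + l*(2*b + 9) - 9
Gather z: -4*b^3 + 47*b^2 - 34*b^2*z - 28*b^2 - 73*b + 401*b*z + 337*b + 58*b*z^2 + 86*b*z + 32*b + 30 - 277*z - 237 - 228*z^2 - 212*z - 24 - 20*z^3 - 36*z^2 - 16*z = -4*b^3 + 19*b^2 + 296*b - 20*z^3 + z^2*(58*b - 264) + z*(-34*b^2 + 487*b - 505) - 231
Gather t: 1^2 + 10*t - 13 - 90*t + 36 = 24 - 80*t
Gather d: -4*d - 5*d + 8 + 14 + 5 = 27 - 9*d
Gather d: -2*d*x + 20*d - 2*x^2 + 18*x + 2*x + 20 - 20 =d*(20 - 2*x) - 2*x^2 + 20*x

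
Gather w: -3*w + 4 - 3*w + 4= 8 - 6*w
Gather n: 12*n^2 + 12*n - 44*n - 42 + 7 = 12*n^2 - 32*n - 35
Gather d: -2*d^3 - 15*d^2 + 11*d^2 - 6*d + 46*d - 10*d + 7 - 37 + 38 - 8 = -2*d^3 - 4*d^2 + 30*d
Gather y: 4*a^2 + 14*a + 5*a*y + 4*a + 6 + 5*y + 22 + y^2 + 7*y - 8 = 4*a^2 + 18*a + y^2 + y*(5*a + 12) + 20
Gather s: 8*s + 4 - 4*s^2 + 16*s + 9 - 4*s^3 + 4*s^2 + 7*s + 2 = -4*s^3 + 31*s + 15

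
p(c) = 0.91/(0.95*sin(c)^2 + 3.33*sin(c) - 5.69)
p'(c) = 0.91*(-1.9*sin(c)*cos(c) - 3.33*cos(c))/(0.95*sin(c)^2 + 3.33*sin(c) - 5.69)^2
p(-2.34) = -0.12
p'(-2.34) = 0.02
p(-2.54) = -0.13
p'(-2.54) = 0.03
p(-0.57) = -0.13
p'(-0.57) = -0.03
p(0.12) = -0.17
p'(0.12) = -0.12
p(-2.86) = -0.14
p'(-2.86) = 0.06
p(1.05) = -0.44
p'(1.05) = -0.52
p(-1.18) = -0.11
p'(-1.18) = -0.01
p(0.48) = -0.23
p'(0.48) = -0.22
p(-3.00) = -0.15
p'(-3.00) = 0.07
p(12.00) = -0.13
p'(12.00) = -0.03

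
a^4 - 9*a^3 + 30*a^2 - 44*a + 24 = (a - 3)*(a - 2)^3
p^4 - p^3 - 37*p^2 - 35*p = p*(p - 7)*(p + 1)*(p + 5)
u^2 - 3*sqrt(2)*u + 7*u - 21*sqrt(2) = (u + 7)*(u - 3*sqrt(2))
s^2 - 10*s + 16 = (s - 8)*(s - 2)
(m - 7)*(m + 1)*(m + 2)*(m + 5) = m^4 + m^3 - 39*m^2 - 109*m - 70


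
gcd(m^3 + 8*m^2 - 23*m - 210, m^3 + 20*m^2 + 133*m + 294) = m^2 + 13*m + 42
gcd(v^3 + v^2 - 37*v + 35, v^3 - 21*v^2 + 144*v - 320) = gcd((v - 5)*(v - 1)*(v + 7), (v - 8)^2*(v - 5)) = v - 5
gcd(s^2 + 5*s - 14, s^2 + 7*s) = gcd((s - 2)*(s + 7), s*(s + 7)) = s + 7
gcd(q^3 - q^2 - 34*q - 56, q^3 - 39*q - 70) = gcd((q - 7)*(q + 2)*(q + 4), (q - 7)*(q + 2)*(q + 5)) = q^2 - 5*q - 14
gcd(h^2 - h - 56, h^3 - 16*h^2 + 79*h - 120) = h - 8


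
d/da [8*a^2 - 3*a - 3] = 16*a - 3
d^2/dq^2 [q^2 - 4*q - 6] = 2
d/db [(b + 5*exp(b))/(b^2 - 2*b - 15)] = (-2*(b - 1)*(b + 5*exp(b)) + (-5*exp(b) - 1)*(-b^2 + 2*b + 15))/(-b^2 + 2*b + 15)^2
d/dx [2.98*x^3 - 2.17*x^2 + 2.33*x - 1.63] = 8.94*x^2 - 4.34*x + 2.33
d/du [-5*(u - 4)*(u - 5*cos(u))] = -5*u + 5*(4 - u)*(5*sin(u) + 1) + 25*cos(u)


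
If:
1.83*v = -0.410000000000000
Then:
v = -0.22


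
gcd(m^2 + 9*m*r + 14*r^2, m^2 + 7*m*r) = m + 7*r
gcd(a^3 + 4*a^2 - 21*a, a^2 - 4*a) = a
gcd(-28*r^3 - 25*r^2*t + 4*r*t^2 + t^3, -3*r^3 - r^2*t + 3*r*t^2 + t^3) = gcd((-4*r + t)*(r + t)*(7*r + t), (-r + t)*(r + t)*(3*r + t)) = r + t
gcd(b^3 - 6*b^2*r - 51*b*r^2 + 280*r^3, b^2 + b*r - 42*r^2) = b + 7*r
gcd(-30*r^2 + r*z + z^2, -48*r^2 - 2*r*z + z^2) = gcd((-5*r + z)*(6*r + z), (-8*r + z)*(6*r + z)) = 6*r + z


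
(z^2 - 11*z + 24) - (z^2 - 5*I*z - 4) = -11*z + 5*I*z + 28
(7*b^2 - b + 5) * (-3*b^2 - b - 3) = -21*b^4 - 4*b^3 - 35*b^2 - 2*b - 15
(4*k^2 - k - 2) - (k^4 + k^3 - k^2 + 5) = -k^4 - k^3 + 5*k^2 - k - 7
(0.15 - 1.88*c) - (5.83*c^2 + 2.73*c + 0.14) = -5.83*c^2 - 4.61*c + 0.00999999999999998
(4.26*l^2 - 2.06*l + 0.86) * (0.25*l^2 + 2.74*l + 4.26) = 1.065*l^4 + 11.1574*l^3 + 12.7182*l^2 - 6.4192*l + 3.6636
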